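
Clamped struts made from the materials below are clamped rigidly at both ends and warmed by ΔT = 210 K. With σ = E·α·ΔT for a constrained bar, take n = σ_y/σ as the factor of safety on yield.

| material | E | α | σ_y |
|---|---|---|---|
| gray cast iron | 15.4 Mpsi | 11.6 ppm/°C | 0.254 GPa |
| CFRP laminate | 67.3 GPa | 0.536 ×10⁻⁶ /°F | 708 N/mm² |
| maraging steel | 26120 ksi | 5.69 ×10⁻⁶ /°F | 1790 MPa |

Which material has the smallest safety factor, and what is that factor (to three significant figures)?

With everything in SI (GPa, ×10⁻⁶/K, MPa):
  gray cast iron: E = 106.2, α = 11.6, σ_y = 254.0 → σ = 259 MPa, n = 0.982
  CFRP laminate: E = 67.30, α = 0.965, σ_y = 708.0 → σ = 13.6 MPa, n = 51.9
  maraging steel: E = 180.1, α = 10.2, σ_y = 1790 → σ = 387 MPa, n = 4.62
Gray cast iron has the lowest safety factor, n = 0.982.

gray cast iron, n = 0.982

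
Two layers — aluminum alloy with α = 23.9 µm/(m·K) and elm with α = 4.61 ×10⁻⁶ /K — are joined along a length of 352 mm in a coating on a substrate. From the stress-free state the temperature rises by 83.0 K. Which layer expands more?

α(aluminum alloy) = 23.9×10⁻⁶/K vs α(elm) = 4.61×10⁻⁶/K.
Higher α expands more for the same ΔT: aluminum alloy.

aluminum alloy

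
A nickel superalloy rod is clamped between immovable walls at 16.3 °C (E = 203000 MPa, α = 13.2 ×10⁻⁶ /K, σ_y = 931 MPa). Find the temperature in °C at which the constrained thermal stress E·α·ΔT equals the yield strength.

E = 203000 MPa = 203.0 GPa.
E·α·ΔT = 931.0 MPa ⇒ ΔT = 931.0 / (203.0×10³ × 13.2×10⁻⁶) = 347.4 K.
T = 16.3 + 347.4 = 363.7 °C.

364 °C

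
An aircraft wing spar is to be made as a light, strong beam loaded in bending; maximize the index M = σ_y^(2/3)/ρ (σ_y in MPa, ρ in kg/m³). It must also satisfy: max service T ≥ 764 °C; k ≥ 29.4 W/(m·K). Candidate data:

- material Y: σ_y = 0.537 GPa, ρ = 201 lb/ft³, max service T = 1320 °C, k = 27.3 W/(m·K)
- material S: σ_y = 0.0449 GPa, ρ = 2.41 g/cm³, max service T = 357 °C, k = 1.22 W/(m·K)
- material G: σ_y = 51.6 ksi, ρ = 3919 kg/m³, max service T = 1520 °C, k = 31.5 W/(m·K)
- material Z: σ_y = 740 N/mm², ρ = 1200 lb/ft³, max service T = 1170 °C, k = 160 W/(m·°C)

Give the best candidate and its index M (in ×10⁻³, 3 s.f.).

material G, M = 12.8×10⁻³

Screen on constraints: max service T ≥ 764 °C; k ≥ 29.4 W/(m·K). Survivors: material G, material Z.
Putting every candidate on a common basis:
  material G: σ_y = 355.8 MPa, ρ = 3919 kg/m³
  material Z: σ_y = 740.0 MPa, ρ = 19220 kg/m³
  material G: M = 12.8×10⁻³
  material Z: M = 4.26×10⁻³
The maximum is for material G.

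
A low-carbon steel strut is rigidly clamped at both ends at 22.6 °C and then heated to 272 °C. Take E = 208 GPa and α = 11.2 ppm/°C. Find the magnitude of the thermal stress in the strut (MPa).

ΔT = 249.4 K. Constrained thermal stress σ = E·α·ΔT = 208.0×10³ MPa × 11.2×10⁻⁶ × 249.4 = 581 MPa (compressive).

581 MPa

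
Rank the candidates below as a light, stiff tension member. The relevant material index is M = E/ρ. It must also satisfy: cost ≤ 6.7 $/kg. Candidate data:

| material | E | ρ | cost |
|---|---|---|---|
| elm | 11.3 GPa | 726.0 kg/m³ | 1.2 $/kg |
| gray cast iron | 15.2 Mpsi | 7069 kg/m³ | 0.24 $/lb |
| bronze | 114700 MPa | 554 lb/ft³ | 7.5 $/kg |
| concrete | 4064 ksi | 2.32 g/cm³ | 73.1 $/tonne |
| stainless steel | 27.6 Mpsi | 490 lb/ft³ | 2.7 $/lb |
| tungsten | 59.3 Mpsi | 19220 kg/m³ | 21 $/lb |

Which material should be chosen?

stainless steel

Screen on constraints: cost ≤ 6.7 $/kg. Survivors: elm, gray cast iron, concrete, stainless steel.
Normalizing units and computing the index:
  elm: E = 11.30 GPa, ρ = 726.0 kg/m³
  gray cast iron: E = 104.8 GPa, ρ = 7069 kg/m³
  concrete: E = 28.02 GPa, ρ = 2320 kg/m³
  stainless steel: E = 190.3 GPa, ρ = 7849 kg/m³
  stainless steel: M = 24.2 MN·m/kg
  elm: M = 15.6 MN·m/kg
  gray cast iron: M = 14.8 MN·m/kg
  concrete: M = 12.1 MN·m/kg
Stainless steel has the largest M.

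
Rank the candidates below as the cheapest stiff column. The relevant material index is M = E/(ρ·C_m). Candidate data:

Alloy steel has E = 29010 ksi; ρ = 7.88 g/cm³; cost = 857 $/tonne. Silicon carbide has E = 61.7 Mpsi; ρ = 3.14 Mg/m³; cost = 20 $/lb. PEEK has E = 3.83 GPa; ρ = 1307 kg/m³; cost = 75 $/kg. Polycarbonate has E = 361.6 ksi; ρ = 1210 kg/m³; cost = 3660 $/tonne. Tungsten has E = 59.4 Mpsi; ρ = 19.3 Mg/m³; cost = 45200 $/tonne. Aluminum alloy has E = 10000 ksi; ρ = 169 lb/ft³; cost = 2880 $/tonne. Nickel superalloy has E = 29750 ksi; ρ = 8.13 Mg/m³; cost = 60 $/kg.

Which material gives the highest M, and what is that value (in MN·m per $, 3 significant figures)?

In SI units:
  alloy steel: E = 200.0 GPa, ρ = 7880 kg/m³, cost = 0.8570 $/kg
  silicon carbide: E = 425.4 GPa, ρ = 3140 kg/m³, cost = 44.09 $/kg
  PEEK: E = 3.830 GPa, ρ = 1307 kg/m³, cost = 75.00 $/kg
  polycarbonate: E = 2.493 GPa, ρ = 1210 kg/m³, cost = 3.660 $/kg
  tungsten: E = 409.5 GPa, ρ = 19300 kg/m³, cost = 45.20 $/kg
  aluminum alloy: E = 68.95 GPa, ρ = 2707 kg/m³, cost = 2.880 $/kg
  nickel superalloy: E = 205.1 GPa, ρ = 8130 kg/m³, cost = 60.00 $/kg
  alloy steel: M = 29.6 MN·m per $
  aluminum alloy: M = 8.84 MN·m per $
  silicon carbide: M = 3.07 MN·m per $
  polycarbonate: M = 0.563 MN·m per $
  tungsten: M = 0.469 MN·m per $
  nickel superalloy: M = 0.420 MN·m per $
  PEEK: M = 0.0391 MN·m per $
Alloy steel has the largest M.

alloy steel, M = 29.6 MN·m per $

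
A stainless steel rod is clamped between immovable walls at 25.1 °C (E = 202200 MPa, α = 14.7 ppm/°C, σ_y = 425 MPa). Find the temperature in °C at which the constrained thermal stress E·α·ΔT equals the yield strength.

168 °C

E = 202200 MPa = 202.2 GPa.
E·α·ΔT = 425.0 MPa ⇒ ΔT = 425.0 / (202.2×10³ × 14.7×10⁻⁶) = 143.0 K.
T = 25.1 + 143.0 = 168.1 °C.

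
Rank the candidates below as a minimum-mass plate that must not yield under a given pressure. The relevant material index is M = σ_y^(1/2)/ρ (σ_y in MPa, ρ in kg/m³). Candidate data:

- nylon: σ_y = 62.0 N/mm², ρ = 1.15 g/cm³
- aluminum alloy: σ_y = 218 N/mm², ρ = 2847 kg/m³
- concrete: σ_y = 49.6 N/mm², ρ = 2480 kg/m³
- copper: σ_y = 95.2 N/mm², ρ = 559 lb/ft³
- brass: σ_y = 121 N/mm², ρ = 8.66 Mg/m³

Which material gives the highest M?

nylon

Normalizing units and computing the index:
  nylon: σ_y = 62.00 MPa, ρ = 1150 kg/m³
  aluminum alloy: σ_y = 218.0 MPa, ρ = 2847 kg/m³
  concrete: σ_y = 49.60 MPa, ρ = 2480 kg/m³
  copper: σ_y = 95.20 MPa, ρ = 8954 kg/m³
  brass: σ_y = 121.0 MPa, ρ = 8660 kg/m³
  nylon: M = 6.85×10⁻³
  aluminum alloy: M = 5.19×10⁻³
  concrete: M = 2.84×10⁻³
  brass: M = 1.27×10⁻³
  copper: M = 1.09×10⁻³
Nylon has the largest M.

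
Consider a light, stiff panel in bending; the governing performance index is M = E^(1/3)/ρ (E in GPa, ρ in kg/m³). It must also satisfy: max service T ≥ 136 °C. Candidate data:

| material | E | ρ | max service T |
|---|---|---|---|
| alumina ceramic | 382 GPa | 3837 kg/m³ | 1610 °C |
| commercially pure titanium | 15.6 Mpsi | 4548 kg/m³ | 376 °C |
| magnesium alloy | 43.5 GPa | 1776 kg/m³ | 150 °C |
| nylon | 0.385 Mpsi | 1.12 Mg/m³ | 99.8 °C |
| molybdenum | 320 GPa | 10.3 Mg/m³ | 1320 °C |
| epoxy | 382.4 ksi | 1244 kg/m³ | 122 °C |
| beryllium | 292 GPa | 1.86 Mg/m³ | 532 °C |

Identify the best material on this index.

Screen on constraints: max service T ≥ 136 °C. Survivors: alumina ceramic, commercially pure titanium, magnesium alloy, molybdenum, beryllium.
Normalizing units and computing the index:
  alumina ceramic: E = 382.0 GPa, ρ = 3837 kg/m³
  commercially pure titanium: E = 107.6 GPa, ρ = 4548 kg/m³
  magnesium alloy: E = 43.50 GPa, ρ = 1776 kg/m³
  molybdenum: E = 320.0 GPa, ρ = 10300 kg/m³
  beryllium: E = 292.0 GPa, ρ = 1860 kg/m³
  beryllium: M = 3.57×10⁻³
  magnesium alloy: M = 1.98×10⁻³
  alumina ceramic: M = 1.89×10⁻³
  commercially pure titanium: M = 1.05×10⁻³
  molybdenum: M = 0.664×10⁻³
The maximum is for beryllium.

beryllium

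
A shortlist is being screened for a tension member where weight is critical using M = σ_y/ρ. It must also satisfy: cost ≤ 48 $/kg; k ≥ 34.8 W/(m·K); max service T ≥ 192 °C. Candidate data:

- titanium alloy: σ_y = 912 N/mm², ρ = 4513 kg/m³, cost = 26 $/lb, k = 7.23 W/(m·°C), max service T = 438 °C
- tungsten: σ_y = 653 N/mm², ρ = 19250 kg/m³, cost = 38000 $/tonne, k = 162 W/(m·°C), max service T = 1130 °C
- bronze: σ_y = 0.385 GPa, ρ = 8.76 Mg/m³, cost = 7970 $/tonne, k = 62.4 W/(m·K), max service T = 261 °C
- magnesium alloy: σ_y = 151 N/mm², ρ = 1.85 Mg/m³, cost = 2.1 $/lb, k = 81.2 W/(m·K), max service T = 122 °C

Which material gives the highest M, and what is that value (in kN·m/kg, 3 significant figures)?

Screen on constraints: cost ≤ 48 $/kg; k ≥ 34.8 W/(m·K); max service T ≥ 192 °C. Survivors: tungsten, bronze.
In SI units:
  tungsten: σ_y = 653.0 MPa, ρ = 19250 kg/m³
  bronze: σ_y = 385.0 MPa, ρ = 8760 kg/m³
  bronze: M = 43.9 kN·m/kg
  tungsten: M = 33.9 kN·m/kg
The maximum is for bronze.

bronze, M = 43.9 kN·m/kg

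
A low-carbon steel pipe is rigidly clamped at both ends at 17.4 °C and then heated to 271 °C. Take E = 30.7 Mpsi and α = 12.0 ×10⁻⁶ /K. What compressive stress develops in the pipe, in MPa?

E = 30.7 Mpsi = 211.7 GPa.
ΔT = 253.6 K. Constrained thermal stress σ = E·α·ΔT = 211.7×10³ MPa × 12.0×10⁻⁶ × 253.6 = 644 MPa (compressive).

644 MPa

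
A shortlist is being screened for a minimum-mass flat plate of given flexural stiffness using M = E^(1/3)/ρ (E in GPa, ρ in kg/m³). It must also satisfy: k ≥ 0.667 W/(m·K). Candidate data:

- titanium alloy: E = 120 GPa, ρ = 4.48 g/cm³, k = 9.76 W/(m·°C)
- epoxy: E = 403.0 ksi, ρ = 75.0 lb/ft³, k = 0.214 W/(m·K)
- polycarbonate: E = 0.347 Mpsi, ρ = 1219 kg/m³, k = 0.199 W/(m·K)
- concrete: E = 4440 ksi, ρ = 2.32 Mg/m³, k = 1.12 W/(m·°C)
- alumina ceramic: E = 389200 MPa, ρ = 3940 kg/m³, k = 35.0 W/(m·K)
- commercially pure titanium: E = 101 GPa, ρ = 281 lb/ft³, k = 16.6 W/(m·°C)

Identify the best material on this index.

alumina ceramic

Screen on constraints: k ≥ 0.667 W/(m·K). Survivors: titanium alloy, concrete, alumina ceramic, commercially pure titanium.
Normalizing units and computing the index:
  titanium alloy: E = 120.0 GPa, ρ = 4480 kg/m³
  concrete: E = 30.61 GPa, ρ = 2320 kg/m³
  alumina ceramic: E = 389.2 GPa, ρ = 3940 kg/m³
  commercially pure titanium: E = 101.0 GPa, ρ = 4501 kg/m³
  alumina ceramic: M = 1.85×10⁻³
  concrete: M = 1.35×10⁻³
  titanium alloy: M = 1.10×10⁻³
  commercially pure titanium: M = 1.03×10⁻³
Alumina ceramic has the largest M.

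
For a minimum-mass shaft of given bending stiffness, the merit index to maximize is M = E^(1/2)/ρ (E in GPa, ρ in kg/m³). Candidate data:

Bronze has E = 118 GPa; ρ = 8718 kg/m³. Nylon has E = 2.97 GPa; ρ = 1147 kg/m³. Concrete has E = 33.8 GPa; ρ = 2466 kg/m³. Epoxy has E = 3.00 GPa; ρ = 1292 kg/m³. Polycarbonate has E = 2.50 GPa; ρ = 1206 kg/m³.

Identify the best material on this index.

Evaluate M for each candidate:
  concrete: M = 2.36×10⁻³
  nylon: M = 1.50×10⁻³
  epoxy: M = 1.34×10⁻³
  polycarbonate: M = 1.31×10⁻³
  bronze: M = 1.25×10⁻³
Highest index: concrete.

concrete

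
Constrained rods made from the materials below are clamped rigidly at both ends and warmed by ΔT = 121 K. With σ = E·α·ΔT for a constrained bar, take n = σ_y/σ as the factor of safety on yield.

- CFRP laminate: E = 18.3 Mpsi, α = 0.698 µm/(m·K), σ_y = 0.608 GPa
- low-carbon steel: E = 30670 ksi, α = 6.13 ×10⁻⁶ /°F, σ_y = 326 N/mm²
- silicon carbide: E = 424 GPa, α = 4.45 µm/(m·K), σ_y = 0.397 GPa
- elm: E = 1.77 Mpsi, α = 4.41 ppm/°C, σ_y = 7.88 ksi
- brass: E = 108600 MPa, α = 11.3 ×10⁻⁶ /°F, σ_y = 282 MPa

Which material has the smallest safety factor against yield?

With everything in SI (GPa, ×10⁻⁶/K, MPa):
  CFRP laminate: E = 126.2, α = 0.698, σ_y = 608.0 → σ = 10.7 MPa, n = 57.1
  low-carbon steel: E = 211.5, α = 11.0, σ_y = 326.0 → σ = 282 MPa, n = 1.15
  silicon carbide: E = 424.0, α = 4.45, σ_y = 397.0 → σ = 228 MPa, n = 1.74
  elm: E = 12.20, α = 4.41, σ_y = 54.33 → σ = 6.51 MPa, n = 8.34
  brass: E = 108.6, α = 20.3, σ_y = 282.0 → σ = 267 MPa, n = 1.06
Brass has the lowest safety factor, n = 1.06.

brass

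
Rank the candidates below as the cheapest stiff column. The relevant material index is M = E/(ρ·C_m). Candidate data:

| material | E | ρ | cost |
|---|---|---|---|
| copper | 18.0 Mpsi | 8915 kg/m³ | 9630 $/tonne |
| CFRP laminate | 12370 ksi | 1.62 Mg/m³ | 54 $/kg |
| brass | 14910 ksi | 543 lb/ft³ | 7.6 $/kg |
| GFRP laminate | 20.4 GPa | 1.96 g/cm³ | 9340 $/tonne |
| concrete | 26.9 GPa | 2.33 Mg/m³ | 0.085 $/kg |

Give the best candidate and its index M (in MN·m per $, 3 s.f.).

Convert each candidate to consistent units, then evaluate M:
  copper: E = 124.1 GPa, ρ = 8915 kg/m³, cost = 9.630 $/kg
  CFRP laminate: E = 85.29 GPa, ρ = 1620 kg/m³, cost = 54.00 $/kg
  brass: E = 102.8 GPa, ρ = 8698 kg/m³, cost = 7.600 $/kg
  GFRP laminate: E = 20.40 GPa, ρ = 1960 kg/m³, cost = 9.340 $/kg
  concrete: E = 26.90 GPa, ρ = 2330 kg/m³, cost = 0.08500 $/kg
  concrete: M = 136 MN·m per $
  brass: M = 1.56 MN·m per $
  copper: M = 1.45 MN·m per $
  GFRP laminate: M = 1.11 MN·m per $
  CFRP laminate: M = 0.975 MN·m per $
Concrete ranks first.

concrete, M = 136 MN·m per $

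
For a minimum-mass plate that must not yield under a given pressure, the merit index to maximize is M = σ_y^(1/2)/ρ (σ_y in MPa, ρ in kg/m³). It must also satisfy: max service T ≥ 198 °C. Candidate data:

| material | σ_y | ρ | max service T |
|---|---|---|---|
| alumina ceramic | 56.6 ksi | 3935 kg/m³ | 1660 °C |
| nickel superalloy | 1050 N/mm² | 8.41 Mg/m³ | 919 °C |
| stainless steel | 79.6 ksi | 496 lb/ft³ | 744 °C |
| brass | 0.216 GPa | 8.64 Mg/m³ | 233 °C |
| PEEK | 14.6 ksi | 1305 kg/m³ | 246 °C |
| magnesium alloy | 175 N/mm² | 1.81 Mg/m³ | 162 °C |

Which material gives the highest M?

Screen on constraints: max service T ≥ 198 °C. Survivors: alumina ceramic, nickel superalloy, stainless steel, brass, PEEK.
In SI units:
  alumina ceramic: σ_y = 390.2 MPa, ρ = 3935 kg/m³
  nickel superalloy: σ_y = 1050 MPa, ρ = 8410 kg/m³
  stainless steel: σ_y = 548.8 MPa, ρ = 7945 kg/m³
  brass: σ_y = 216.0 MPa, ρ = 8640 kg/m³
  PEEK: σ_y = 100.7 MPa, ρ = 1305 kg/m³
  PEEK: M = 7.69×10⁻³
  alumina ceramic: M = 5.02×10⁻³
  nickel superalloy: M = 3.85×10⁻³
  stainless steel: M = 2.95×10⁻³
  brass: M = 1.70×10⁻³
The maximum is for PEEK.

PEEK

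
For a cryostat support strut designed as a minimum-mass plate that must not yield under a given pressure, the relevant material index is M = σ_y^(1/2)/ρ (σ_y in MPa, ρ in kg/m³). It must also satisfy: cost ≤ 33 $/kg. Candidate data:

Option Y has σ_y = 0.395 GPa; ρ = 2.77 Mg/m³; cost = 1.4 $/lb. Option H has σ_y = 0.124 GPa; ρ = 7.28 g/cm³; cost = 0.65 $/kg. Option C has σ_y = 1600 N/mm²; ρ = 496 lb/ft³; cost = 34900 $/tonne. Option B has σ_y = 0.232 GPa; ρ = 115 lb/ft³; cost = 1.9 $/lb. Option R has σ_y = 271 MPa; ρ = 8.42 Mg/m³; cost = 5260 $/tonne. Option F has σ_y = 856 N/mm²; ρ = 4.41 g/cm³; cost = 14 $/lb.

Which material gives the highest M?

Screen on constraints: cost ≤ 33 $/kg. Survivors: option Y, option H, option B, option R, option F.
After converting to SI:
  option Y: σ_y = 395.0 MPa, ρ = 2770 kg/m³
  option H: σ_y = 124.0 MPa, ρ = 7280 kg/m³
  option B: σ_y = 232.0 MPa, ρ = 1842 kg/m³
  option R: σ_y = 271.0 MPa, ρ = 8420 kg/m³
  option F: σ_y = 856.0 MPa, ρ = 4410 kg/m³
  option B: M = 8.27×10⁻³
  option Y: M = 7.17×10⁻³
  option F: M = 6.63×10⁻³
  option R: M = 1.96×10⁻³
  option H: M = 1.53×10⁻³
The maximum is for option B.

option B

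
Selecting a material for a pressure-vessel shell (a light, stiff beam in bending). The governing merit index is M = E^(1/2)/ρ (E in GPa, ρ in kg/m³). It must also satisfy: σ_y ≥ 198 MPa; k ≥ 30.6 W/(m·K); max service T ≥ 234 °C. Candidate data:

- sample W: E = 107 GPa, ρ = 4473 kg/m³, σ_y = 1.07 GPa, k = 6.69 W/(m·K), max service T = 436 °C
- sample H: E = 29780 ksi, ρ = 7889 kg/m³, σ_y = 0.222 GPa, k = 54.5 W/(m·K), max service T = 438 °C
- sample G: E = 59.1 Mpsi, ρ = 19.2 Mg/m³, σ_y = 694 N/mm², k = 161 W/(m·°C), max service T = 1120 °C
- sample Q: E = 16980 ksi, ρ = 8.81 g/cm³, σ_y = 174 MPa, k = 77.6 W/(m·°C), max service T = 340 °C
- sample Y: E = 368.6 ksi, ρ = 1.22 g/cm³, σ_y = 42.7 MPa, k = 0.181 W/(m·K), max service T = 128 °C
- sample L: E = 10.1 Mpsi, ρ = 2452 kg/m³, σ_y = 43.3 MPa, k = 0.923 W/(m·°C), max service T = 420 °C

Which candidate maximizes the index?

Screen on constraints: σ_y ≥ 198 MPa; k ≥ 30.6 W/(m·K); max service T ≥ 234 °C. Survivors: sample H, sample G.
Putting every candidate on a common basis:
  sample H: E = 205.3 GPa, ρ = 7889 kg/m³
  sample G: E = 407.5 GPa, ρ = 19200 kg/m³
  sample H: M = 1.82×10⁻³
  sample G: M = 1.05×10⁻³
The maximum is for sample H.

sample H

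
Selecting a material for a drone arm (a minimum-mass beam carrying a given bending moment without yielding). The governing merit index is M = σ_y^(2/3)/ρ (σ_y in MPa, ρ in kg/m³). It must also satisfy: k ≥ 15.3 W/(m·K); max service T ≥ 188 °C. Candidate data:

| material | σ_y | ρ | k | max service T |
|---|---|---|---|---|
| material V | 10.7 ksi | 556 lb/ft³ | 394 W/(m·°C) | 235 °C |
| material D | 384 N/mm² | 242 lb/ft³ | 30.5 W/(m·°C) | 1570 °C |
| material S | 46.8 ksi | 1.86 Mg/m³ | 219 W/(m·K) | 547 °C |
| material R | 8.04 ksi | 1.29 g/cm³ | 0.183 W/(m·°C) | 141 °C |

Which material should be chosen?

material S

Screen on constraints: k ≥ 15.3 W/(m·K); max service T ≥ 188 °C. Survivors: material V, material D, material S.
Normalizing units and computing the index:
  material V: σ_y = 73.77 MPa, ρ = 8906 kg/m³
  material D: σ_y = 384.0 MPa, ρ = 3876 kg/m³
  material S: σ_y = 322.7 MPa, ρ = 1860 kg/m³
  material S: M = 25.3×10⁻³
  material D: M = 13.6×10⁻³
  material V: M = 1.98×10⁻³
The maximum is for material S.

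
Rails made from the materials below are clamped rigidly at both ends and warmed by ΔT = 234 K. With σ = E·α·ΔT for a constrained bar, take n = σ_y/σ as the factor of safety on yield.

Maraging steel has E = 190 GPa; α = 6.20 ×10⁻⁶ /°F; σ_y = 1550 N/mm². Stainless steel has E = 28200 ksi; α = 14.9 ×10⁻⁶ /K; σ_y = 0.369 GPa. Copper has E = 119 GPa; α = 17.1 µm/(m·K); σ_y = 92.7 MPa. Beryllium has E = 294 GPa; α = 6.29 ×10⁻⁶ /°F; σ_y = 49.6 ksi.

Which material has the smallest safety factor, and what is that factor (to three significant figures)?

With everything in SI (GPa, ×10⁻⁶/K, MPa):
  maraging steel: E = 190.0, α = 11.2, σ_y = 1550 → σ = 496 MPa, n = 3.12
  stainless steel: E = 194.4, α = 14.9, σ_y = 369.0 → σ = 678 MPa, n = 0.544
  copper: E = 119.0, α = 17.1, σ_y = 92.70 → σ = 476 MPa, n = 0.195
  beryllium: E = 294.0, α = 11.3, σ_y = 342.0 → σ = 779 MPa, n = 0.439
The minimum is copper at n = 0.195.

copper, n = 0.195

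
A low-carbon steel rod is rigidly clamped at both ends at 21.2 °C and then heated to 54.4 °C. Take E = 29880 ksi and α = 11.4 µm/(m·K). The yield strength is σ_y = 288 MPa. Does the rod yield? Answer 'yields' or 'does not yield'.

E = 29880 ksi = 206.0 GPa.
ΔT = 33.20 K. Constrained thermal stress σ = E·α·ΔT = 206.0×10³ MPa × 11.4×10⁻⁶ × 33.20 = 78.0 MPa (compressive).
Compare to σ_y = 288 MPa: σ < σ_y, so it does not yield.

does not yield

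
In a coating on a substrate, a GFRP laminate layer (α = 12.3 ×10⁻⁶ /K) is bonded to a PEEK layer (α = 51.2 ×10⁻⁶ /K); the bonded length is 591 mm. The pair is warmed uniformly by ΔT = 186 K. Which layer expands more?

PEEK

α(GFRP laminate) = 12.3×10⁻⁶/K vs α(PEEK) = 51.2×10⁻⁶/K.
Higher α expands more for the same ΔT: PEEK.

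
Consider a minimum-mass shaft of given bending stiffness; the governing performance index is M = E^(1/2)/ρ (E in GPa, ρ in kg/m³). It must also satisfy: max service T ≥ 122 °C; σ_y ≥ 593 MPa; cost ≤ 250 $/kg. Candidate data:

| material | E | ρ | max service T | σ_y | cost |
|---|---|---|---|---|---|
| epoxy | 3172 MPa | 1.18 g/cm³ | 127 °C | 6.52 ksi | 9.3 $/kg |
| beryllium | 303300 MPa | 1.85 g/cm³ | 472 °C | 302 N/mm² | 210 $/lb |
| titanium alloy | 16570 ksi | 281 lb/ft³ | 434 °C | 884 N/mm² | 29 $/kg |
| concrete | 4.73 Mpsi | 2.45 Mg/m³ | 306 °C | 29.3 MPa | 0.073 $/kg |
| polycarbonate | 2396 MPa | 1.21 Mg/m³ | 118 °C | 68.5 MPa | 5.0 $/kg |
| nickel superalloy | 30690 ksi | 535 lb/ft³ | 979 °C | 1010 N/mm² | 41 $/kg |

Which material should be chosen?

Screen on constraints: max service T ≥ 122 °C; σ_y ≥ 593 MPa; cost ≤ 250 $/kg. Survivors: titanium alloy, nickel superalloy.
Normalizing units and computing the index:
  titanium alloy: E = 114.2 GPa, ρ = 4501 kg/m³
  nickel superalloy: E = 211.6 GPa, ρ = 8570 kg/m³
  titanium alloy: M = 2.37×10⁻³
  nickel superalloy: M = 1.70×10⁻³
Titanium alloy has the largest M.

titanium alloy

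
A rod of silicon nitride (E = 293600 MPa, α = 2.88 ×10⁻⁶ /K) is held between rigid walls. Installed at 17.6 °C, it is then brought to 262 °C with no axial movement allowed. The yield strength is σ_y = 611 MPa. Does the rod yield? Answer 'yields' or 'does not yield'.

does not yield

E = 293600 MPa = 293.6 GPa.
ΔT = 244.4 K. Constrained thermal stress σ = E·α·ΔT = 293.6×10³ MPa × 2.88×10⁻⁶ × 244.4 = 207 MPa (compressive).
Compare to σ_y = 611 MPa: σ < σ_y, so it does not yield.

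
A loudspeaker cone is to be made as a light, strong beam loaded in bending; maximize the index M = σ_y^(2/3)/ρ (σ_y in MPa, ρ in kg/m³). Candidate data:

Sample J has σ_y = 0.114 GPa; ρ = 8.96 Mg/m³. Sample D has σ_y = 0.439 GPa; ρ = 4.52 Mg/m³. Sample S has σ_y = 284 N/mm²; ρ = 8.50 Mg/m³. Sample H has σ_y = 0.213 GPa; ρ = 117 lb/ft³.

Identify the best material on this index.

Convert each candidate to consistent units, then evaluate M:
  sample J: σ_y = 114.0 MPa, ρ = 8960 kg/m³
  sample D: σ_y = 439.0 MPa, ρ = 4520 kg/m³
  sample S: σ_y = 284.0 MPa, ρ = 8500 kg/m³
  sample H: σ_y = 213.0 MPa, ρ = 1874 kg/m³
  sample H: M = 19.0×10⁻³
  sample D: M = 12.8×10⁻³
  sample S: M = 5.08×10⁻³
  sample J: M = 2.62×10⁻³
Highest index: sample H.

sample H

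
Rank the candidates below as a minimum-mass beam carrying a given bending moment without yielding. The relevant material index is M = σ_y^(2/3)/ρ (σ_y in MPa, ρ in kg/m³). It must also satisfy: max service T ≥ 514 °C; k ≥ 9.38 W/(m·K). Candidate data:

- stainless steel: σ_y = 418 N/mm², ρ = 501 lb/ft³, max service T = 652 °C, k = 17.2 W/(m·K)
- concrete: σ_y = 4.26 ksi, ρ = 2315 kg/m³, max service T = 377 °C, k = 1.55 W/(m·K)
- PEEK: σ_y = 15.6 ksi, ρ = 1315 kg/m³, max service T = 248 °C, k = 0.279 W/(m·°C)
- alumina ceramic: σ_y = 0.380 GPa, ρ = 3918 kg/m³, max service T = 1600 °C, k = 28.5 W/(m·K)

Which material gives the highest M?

alumina ceramic

Screen on constraints: max service T ≥ 514 °C; k ≥ 9.38 W/(m·K). Survivors: stainless steel, alumina ceramic.
Convert each candidate to consistent units, then evaluate M:
  stainless steel: σ_y = 418.0 MPa, ρ = 8025 kg/m³
  alumina ceramic: σ_y = 380.0 MPa, ρ = 3918 kg/m³
  alumina ceramic: M = 13.4×10⁻³
  stainless steel: M = 6.97×10⁻³
Alumina ceramic ranks first.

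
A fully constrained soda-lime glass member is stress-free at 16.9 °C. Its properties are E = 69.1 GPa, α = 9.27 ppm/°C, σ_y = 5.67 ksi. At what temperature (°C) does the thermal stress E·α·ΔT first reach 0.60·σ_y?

σ_y = 5.67 ksi = 39.09 MPa.
E·α·ΔT = 23.46 MPa ⇒ ΔT = 23.46 / (69.10×10³ × 9.27×10⁻⁶) = 36.62 K.
T = 16.9 + 36.62 = 53.52 °C.

53.5 °C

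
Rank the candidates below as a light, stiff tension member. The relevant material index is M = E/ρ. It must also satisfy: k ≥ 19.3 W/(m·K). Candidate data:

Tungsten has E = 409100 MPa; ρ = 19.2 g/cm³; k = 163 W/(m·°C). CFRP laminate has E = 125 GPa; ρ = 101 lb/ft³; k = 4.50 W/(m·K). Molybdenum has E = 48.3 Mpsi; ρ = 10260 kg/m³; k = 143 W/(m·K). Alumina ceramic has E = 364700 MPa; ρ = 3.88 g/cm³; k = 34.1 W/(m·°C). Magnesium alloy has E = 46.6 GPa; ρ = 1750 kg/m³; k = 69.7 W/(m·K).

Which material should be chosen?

alumina ceramic

Screen on constraints: k ≥ 19.3 W/(m·K). Survivors: tungsten, molybdenum, alumina ceramic, magnesium alloy.
Putting every candidate on a common basis:
  tungsten: E = 409.1 GPa, ρ = 19200 kg/m³
  molybdenum: E = 333.0 GPa, ρ = 10260 kg/m³
  alumina ceramic: E = 364.7 GPa, ρ = 3880 kg/m³
  magnesium alloy: E = 46.60 GPa, ρ = 1750 kg/m³
  alumina ceramic: M = 94.0 MN·m/kg
  molybdenum: M = 32.5 MN·m/kg
  magnesium alloy: M = 26.6 MN·m/kg
  tungsten: M = 21.3 MN·m/kg
Highest index: alumina ceramic.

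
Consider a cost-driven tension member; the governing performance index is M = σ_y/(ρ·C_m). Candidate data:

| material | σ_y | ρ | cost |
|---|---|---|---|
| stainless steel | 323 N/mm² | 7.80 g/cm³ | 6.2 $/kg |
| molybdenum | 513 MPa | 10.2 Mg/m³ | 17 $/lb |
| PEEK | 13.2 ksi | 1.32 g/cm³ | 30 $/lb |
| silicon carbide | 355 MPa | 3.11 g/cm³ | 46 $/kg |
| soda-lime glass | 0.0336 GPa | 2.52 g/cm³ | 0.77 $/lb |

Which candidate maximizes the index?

soda-lime glass

Normalizing units and computing the index:
  stainless steel: σ_y = 323.0 MPa, ρ = 7800 kg/m³, cost = 6.200 $/kg
  molybdenum: σ_y = 513.0 MPa, ρ = 10200 kg/m³, cost = 37.48 $/kg
  PEEK: σ_y = 91.01 MPa, ρ = 1320 kg/m³, cost = 66.14 $/kg
  silicon carbide: σ_y = 355.0 MPa, ρ = 3110 kg/m³, cost = 46.00 $/kg
  soda-lime glass: σ_y = 33.60 MPa, ρ = 2520 kg/m³, cost = 1.698 $/kg
  soda-lime glass: M = 7.85 kN·m per $
  stainless steel: M = 6.68 kN·m per $
  silicon carbide: M = 2.48 kN·m per $
  molybdenum: M = 1.34 kN·m per $
  PEEK: M = 1.04 kN·m per $
The maximum is for soda-lime glass.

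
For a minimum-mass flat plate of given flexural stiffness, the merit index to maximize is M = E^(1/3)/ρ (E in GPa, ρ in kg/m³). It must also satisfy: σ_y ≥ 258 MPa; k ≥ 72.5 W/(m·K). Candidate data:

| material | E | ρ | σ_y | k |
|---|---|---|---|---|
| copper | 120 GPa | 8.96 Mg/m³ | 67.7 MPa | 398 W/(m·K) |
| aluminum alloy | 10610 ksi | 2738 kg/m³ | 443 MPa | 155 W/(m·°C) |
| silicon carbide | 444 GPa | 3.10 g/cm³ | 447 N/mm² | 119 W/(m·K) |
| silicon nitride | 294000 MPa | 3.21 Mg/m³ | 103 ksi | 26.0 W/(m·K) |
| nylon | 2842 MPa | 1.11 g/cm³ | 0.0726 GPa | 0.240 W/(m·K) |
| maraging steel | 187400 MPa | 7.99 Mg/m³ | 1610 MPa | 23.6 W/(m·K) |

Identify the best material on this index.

silicon carbide

Screen on constraints: σ_y ≥ 258 MPa; k ≥ 72.5 W/(m·K). Survivors: aluminum alloy, silicon carbide.
In SI units:
  aluminum alloy: E = 73.15 GPa, ρ = 2738 kg/m³
  silicon carbide: E = 444.0 GPa, ρ = 3100 kg/m³
  silicon carbide: M = 2.46×10⁻³
  aluminum alloy: M = 1.53×10⁻³
Highest index: silicon carbide.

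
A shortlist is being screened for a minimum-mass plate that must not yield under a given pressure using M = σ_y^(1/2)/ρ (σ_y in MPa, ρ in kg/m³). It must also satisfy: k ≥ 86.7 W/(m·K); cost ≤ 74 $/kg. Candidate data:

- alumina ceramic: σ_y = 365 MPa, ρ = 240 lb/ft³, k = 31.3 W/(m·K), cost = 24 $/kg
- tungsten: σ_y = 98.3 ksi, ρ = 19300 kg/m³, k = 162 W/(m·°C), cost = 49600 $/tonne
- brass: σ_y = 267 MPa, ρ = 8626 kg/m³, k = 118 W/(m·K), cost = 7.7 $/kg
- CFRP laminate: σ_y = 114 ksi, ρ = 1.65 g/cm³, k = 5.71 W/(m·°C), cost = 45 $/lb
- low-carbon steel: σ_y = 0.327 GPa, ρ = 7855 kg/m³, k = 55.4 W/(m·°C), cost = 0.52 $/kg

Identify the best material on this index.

brass

Screen on constraints: k ≥ 86.7 W/(m·K); cost ≤ 74 $/kg. Survivors: tungsten, brass.
Normalizing units and computing the index:
  tungsten: σ_y = 677.8 MPa, ρ = 19300 kg/m³
  brass: σ_y = 267.0 MPa, ρ = 8626 kg/m³
  brass: M = 1.89×10⁻³
  tungsten: M = 1.35×10⁻³
Brass ranks first.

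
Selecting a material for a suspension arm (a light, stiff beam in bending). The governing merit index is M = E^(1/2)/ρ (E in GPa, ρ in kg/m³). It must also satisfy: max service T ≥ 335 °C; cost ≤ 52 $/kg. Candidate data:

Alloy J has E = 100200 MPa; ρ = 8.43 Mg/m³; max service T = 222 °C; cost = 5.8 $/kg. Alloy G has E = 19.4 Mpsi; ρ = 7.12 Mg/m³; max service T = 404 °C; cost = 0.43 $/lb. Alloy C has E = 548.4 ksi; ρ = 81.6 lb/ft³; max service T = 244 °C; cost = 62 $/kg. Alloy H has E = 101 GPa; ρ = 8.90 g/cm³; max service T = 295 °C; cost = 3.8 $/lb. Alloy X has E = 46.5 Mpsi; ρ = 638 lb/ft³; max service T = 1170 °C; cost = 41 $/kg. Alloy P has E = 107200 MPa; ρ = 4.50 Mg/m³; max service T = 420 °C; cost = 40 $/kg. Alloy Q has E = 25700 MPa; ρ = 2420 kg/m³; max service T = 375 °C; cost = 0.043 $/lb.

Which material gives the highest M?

alloy P

Screen on constraints: max service T ≥ 335 °C; cost ≤ 52 $/kg. Survivors: alloy G, alloy X, alloy P, alloy Q.
Convert each candidate to consistent units, then evaluate M:
  alloy G: E = 133.8 GPa, ρ = 7120 kg/m³
  alloy X: E = 320.6 GPa, ρ = 10220 kg/m³
  alloy P: E = 107.2 GPa, ρ = 4500 kg/m³
  alloy Q: E = 25.70 GPa, ρ = 2420 kg/m³
  alloy P: M = 2.30×10⁻³
  alloy Q: M = 2.09×10⁻³
  alloy X: M = 1.75×10⁻³
  alloy G: M = 1.62×10⁻³
The maximum is for alloy P.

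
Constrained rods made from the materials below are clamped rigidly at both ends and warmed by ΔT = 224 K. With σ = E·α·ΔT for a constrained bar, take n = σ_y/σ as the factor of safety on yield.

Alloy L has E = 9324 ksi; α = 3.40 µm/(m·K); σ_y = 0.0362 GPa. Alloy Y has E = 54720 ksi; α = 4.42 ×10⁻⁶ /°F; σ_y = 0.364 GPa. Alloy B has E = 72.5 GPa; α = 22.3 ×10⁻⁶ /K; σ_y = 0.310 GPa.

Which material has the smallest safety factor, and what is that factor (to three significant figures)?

alloy Y, n = 0.541

With everything in SI (GPa, ×10⁻⁶/K, MPa):
  alloy L: E = 64.29, α = 3.40, σ_y = 36.20 → σ = 49.0 MPa, n = 0.739
  alloy Y: E = 377.3, α = 7.96, σ_y = 364.0 → σ = 672 MPa, n = 0.541
  alloy B: E = 72.50, α = 22.3, σ_y = 310.0 → σ = 362 MPa, n = 0.856
Alloy Y has the lowest safety factor, n = 0.541.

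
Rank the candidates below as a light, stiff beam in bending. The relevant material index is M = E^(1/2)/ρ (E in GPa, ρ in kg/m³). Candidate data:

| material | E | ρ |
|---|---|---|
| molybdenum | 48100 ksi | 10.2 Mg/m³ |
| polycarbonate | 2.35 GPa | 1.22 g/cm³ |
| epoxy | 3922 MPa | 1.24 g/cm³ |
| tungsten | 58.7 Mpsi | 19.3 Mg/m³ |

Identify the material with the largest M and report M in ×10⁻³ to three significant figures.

Putting every candidate on a common basis:
  molybdenum: E = 331.6 GPa, ρ = 10200 kg/m³
  polycarbonate: E = 2.350 GPa, ρ = 1220 kg/m³
  epoxy: E = 3.922 GPa, ρ = 1240 kg/m³
  tungsten: E = 404.7 GPa, ρ = 19300 kg/m³
  molybdenum: M = 1.79×10⁻³
  epoxy: M = 1.60×10⁻³
  polycarbonate: M = 1.26×10⁻³
  tungsten: M = 1.04×10⁻³
Molybdenum ranks first.

molybdenum, M = 1.79×10⁻³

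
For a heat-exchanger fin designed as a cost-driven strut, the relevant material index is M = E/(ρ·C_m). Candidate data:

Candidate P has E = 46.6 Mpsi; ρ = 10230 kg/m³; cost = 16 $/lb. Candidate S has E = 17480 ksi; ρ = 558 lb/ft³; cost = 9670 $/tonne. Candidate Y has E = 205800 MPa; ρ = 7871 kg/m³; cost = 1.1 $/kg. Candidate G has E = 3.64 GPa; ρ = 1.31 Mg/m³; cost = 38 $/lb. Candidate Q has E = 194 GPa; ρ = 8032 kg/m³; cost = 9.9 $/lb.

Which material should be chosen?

Convert each candidate to consistent units, then evaluate M:
  candidate P: E = 321.3 GPa, ρ = 10230 kg/m³, cost = 35.27 $/kg
  candidate S: E = 120.5 GPa, ρ = 8938 kg/m³, cost = 9.670 $/kg
  candidate Y: E = 205.8 GPa, ρ = 7871 kg/m³, cost = 1.100 $/kg
  candidate G: E = 3.640 GPa, ρ = 1310 kg/m³, cost = 83.77 $/kg
  candidate Q: E = 194.0 GPa, ρ = 8032 kg/m³, cost = 21.83 $/kg
  candidate Y: M = 23.8 MN·m per $
  candidate S: M = 1.39 MN·m per $
  candidate Q: M = 1.11 MN·m per $
  candidate P: M = 0.890 MN·m per $
  candidate G: M = 0.0332 MN·m per $
The maximum is for candidate Y.

candidate Y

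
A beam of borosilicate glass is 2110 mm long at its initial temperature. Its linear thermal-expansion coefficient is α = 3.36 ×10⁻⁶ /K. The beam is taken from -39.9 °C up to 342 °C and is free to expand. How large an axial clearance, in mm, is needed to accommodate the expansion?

ΔT = 342 − (-39.9) = 381.9 K.
ΔL = α·L₀·ΔT = 3.36×10⁻⁶ × 2110 mm × 381.9 K = 2.71 mm.

2.71 mm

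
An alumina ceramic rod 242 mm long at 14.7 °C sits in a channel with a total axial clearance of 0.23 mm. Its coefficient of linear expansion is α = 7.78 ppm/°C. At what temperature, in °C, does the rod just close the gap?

137 °C

α·L₀·ΔT = 0.23 mm ⇒ ΔT = 0.23 / (7.78×10⁻⁶ × 242.0) = 122.2 K.
T = 14.7 + 122.2 = 136.9 °C.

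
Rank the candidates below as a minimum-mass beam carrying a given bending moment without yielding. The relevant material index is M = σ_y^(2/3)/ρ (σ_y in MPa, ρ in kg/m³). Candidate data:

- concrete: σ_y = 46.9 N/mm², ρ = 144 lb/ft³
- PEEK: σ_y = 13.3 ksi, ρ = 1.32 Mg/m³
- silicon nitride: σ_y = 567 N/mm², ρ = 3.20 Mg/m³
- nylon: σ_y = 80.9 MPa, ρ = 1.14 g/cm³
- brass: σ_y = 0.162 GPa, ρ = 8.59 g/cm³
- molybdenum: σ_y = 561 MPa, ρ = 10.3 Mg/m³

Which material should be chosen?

silicon nitride

After converting to SI:
  concrete: σ_y = 46.90 MPa, ρ = 2307 kg/m³
  PEEK: σ_y = 91.70 MPa, ρ = 1320 kg/m³
  silicon nitride: σ_y = 567.0 MPa, ρ = 3200 kg/m³
  nylon: σ_y = 80.90 MPa, ρ = 1140 kg/m³
  brass: σ_y = 162.0 MPa, ρ = 8590 kg/m³
  molybdenum: σ_y = 561.0 MPa, ρ = 10300 kg/m³
  silicon nitride: M = 21.4×10⁻³
  nylon: M = 16.4×10⁻³
  PEEK: M = 15.4×10⁻³
  molybdenum: M = 6.60×10⁻³
  concrete: M = 5.64×10⁻³
  brass: M = 3.46×10⁻³
Highest index: silicon nitride.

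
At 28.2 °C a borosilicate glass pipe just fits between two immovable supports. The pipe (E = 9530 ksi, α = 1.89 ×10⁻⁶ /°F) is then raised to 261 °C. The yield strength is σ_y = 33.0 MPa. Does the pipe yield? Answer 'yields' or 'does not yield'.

yields

E = 9530 ksi = 65.71 GPa.
α = 1.89×10⁻⁶/°F × 9/5 = 3.40×10⁻⁶/K.
ΔT = 232.8 K. Constrained thermal stress σ = E·α·ΔT = 65.71×10³ MPa × 3.40×10⁻⁶ × 232.8 = 52.0 MPa (compressive).
Compare to σ_y = 33.0 MPa: σ ≥ σ_y, so it yields.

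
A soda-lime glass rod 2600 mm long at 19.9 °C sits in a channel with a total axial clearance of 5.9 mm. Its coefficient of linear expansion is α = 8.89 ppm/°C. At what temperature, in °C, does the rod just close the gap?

275 °C

α·L₀·ΔT = 5.9 mm ⇒ ΔT = 5.9 / (8.89×10⁻⁶ × 2600.0) = 255.3 K.
T = 19.9 + 255.3 = 275.2 °C.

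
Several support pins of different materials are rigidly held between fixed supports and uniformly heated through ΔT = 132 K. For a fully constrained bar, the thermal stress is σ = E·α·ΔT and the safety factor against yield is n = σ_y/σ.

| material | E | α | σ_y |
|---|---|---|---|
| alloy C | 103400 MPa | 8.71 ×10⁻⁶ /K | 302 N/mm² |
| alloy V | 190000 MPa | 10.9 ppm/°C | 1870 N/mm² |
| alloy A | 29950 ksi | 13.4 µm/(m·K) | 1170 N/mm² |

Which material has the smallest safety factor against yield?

With everything in SI (GPa, ×10⁻⁶/K, MPa):
  alloy C: E = 103.4, α = 8.71, σ_y = 302.0 → σ = 119 MPa, n = 2.54
  alloy V: E = 190.0, α = 10.9, σ_y = 1870 → σ = 273 MPa, n = 6.84
  alloy A: E = 206.5, α = 13.4, σ_y = 1170 → σ = 365 MPa, n = 3.20
Alloy C has the lowest safety factor, n = 2.54.

alloy C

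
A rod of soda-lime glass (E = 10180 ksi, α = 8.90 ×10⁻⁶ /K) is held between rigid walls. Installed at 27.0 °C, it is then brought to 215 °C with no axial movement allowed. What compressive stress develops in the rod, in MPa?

E = 10180 ksi = 70.19 GPa.
ΔT = 188.0 K. Constrained thermal stress σ = E·α·ΔT = 70.19×10³ MPa × 8.90×10⁻⁶ × 188.0 = 117 MPa (compressive).

117 MPa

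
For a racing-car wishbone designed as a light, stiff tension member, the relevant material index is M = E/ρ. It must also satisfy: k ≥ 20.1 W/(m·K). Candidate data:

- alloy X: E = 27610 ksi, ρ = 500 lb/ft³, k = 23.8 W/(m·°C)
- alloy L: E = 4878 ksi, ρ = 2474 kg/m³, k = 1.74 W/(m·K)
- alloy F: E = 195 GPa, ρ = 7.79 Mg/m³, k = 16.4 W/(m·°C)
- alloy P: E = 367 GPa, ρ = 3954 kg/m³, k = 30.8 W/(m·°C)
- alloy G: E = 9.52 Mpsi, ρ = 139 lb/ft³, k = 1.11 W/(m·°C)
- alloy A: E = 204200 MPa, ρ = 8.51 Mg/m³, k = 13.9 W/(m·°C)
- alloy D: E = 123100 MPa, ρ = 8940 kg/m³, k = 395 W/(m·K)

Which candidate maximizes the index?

Screen on constraints: k ≥ 20.1 W/(m·K). Survivors: alloy X, alloy P, alloy D.
Normalizing units and computing the index:
  alloy X: E = 190.4 GPa, ρ = 8009 kg/m³
  alloy P: E = 367.0 GPa, ρ = 3954 kg/m³
  alloy D: E = 123.1 GPa, ρ = 8940 kg/m³
  alloy P: M = 92.8 MN·m/kg
  alloy X: M = 23.8 MN·m/kg
  alloy D: M = 13.8 MN·m/kg
Highest index: alloy P.

alloy P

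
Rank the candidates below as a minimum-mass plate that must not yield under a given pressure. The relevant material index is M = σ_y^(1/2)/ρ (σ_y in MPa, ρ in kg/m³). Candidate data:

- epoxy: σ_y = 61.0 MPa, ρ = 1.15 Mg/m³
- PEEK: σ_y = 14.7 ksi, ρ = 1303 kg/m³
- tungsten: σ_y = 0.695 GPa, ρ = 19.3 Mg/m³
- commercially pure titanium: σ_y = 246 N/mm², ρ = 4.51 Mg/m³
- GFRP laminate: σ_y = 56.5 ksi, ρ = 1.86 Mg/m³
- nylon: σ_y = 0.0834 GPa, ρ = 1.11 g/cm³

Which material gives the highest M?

Putting every candidate on a common basis:
  epoxy: σ_y = 61.00 MPa, ρ = 1150 kg/m³
  PEEK: σ_y = 101.4 MPa, ρ = 1303 kg/m³
  tungsten: σ_y = 695.0 MPa, ρ = 19300 kg/m³
  commercially pure titanium: σ_y = 246.0 MPa, ρ = 4510 kg/m³
  GFRP laminate: σ_y = 389.6 MPa, ρ = 1860 kg/m³
  nylon: σ_y = 83.40 MPa, ρ = 1110 kg/m³
  GFRP laminate: M = 10.6×10⁻³
  nylon: M = 8.23×10⁻³
  PEEK: M = 7.73×10⁻³
  epoxy: M = 6.79×10⁻³
  commercially pure titanium: M = 3.48×10⁻³
  tungsten: M = 1.37×10⁻³
GFRP laminate has the largest M.

GFRP laminate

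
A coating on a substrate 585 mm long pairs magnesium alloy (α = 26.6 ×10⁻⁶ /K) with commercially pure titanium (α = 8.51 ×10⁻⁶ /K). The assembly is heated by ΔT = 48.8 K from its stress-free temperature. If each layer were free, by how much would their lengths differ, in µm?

Δα = |26.6 − 8.51|×10⁻⁶/K = 18.1×10⁻⁶/K.
ΔL_mismatch = Δα·L·ΔT = 18.1×10⁻⁶ × 585.0 mm × 48.8 K = 516 µm.

516 µm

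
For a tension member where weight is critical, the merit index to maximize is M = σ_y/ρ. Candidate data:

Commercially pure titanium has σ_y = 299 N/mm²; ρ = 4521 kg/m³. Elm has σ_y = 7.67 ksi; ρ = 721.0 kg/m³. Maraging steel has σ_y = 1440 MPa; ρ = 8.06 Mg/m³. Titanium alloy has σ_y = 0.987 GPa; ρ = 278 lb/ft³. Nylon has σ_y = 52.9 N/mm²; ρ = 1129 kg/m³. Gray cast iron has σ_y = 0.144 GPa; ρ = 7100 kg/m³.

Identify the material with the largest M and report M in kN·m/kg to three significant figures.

Putting every candidate on a common basis:
  commercially pure titanium: σ_y = 299.0 MPa, ρ = 4521 kg/m³
  elm: σ_y = 52.88 MPa, ρ = 721.0 kg/m³
  maraging steel: σ_y = 1440 MPa, ρ = 8060 kg/m³
  titanium alloy: σ_y = 987.0 MPa, ρ = 4453 kg/m³
  nylon: σ_y = 52.90 MPa, ρ = 1129 kg/m³
  gray cast iron: σ_y = 144.0 MPa, ρ = 7100 kg/m³
  titanium alloy: M = 222 kN·m/kg
  maraging steel: M = 179 kN·m/kg
  elm: M = 73.3 kN·m/kg
  commercially pure titanium: M = 66.1 kN·m/kg
  nylon: M = 46.9 kN·m/kg
  gray cast iron: M = 20.3 kN·m/kg
The maximum is for titanium alloy.

titanium alloy, M = 222 kN·m/kg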